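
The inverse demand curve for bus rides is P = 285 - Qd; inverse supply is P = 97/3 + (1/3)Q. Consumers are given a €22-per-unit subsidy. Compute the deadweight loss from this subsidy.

Deadweight loss = €181.5

Pre-subsidy: 285 - Q = 97/3 + (1/3)Q gives Q* = 189.5 and P* = 95.5.
With the rebate, buyers effectively pay Pb = Ps − 22, where Ps is the price sellers receive.
On the curves, Pb = 285 - Q and Ps = 97/3 + (1/3)Q; the wedge Ps − Pb = 22 gives 97/3 + (1/3)Q − (285 - Q) = 22, so Q' = 206.
Then Pb = 285 − 1·206 = 79 and Ps = 97/3 + (1/3)·206 = 101.
The subsidy expands output by 206 − 189.5 = 16.5 past the efficient level; on those units the gap between marginal cost and willingness to pay runs from 0 up to 22.
DWL = ½ × 22 × 16.5 = 181.5.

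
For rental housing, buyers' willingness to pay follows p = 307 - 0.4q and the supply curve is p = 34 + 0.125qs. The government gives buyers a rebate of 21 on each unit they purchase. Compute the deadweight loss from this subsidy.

Pre-subsidy: 307 - 0.4q = 34 + 0.125q gives q* = 520 and p* = 99.
With the rebate, buyers effectively pay pb = ps − 21, where ps is the price sellers receive.
On the curves, pb = 307 - 0.4q and ps = 34 + 0.125q; the wedge ps − pb = 21 gives 34 + 0.125q − (307 - 0.4q) = 21, so q' = 560.
Then pb = 307 − 0.4·560 = 83 and ps = 34 + 0.125·560 = 104.
The subsidy expands output by 560 − 520 = 40 past the efficient level; on those units the gap between marginal cost and willingness to pay runs from 0 up to 21.
DWL = ½ × 21 × 40 = 420.

Deadweight loss = 420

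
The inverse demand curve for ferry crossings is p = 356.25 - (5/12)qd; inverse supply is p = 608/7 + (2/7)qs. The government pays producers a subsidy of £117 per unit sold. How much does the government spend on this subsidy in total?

Pre-subsidy: 356.25 - (5/12)q = 608/7 + (2/7)q gives q* = 22629/59 and p* = 11590/59.
With the subsidy, sellers receive ps = pb + 117 for each unit, where pb is the price buyers pay.
On the curves, pb = 356.25 - (5/12)q and ps = 608/7 + (2/7)q; the wedge ps − pb = 117 gives 608/7 + (2/7)q − (356.25 - (5/12)q) = 117, so q' = 32457/59.
Then pb = 356.25 − (5/12)·(32457/59) = 7495/59 and ps = 608/7 + (2/7)·(32457/59) = 14398/59.
Government outlay = subsidy × quantity = 117 × 32457/59 = 3797469/59.

Government cost = 3797469/59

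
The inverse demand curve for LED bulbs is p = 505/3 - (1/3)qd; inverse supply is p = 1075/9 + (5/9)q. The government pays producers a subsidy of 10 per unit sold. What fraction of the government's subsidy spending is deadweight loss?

DWL / government spending = 9/106

Pre-subsidy: 505/3 - (1/3)q = 1075/9 + (5/9)q gives q* = 55 and p* = 150.
With the subsidy, sellers receive ps = pb + 10 for each unit, where pb is the price buyers pay.
On the curves, pb = 505/3 - (1/3)q and ps = 1075/9 + (5/9)q; the wedge ps − pb = 10 gives 1075/9 + (5/9)q − (505/3 - (1/3)q) = 10, so q' = 66.25.
Then pb = 505/3 − (1/3)·66.25 = 146.25 and ps = 1075/9 + (5/9)·66.25 = 156.25.
ΔCS = ½(55 + 66.25)(150 − 146.25) = 227.34375; ΔPS = ½(55 + 66.25)(156.25 − 150) = 378.90625.
Government spending = 10 × 66.25 = 662.5.
DWL = ½ × 10 × (66.25 − 55) = 56.25; fraction = 56.25 / 662.5 = 9/106.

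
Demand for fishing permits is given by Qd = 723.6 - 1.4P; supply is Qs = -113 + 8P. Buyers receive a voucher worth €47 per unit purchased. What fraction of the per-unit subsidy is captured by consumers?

Consumer share = 40/47

Pre-subsidy: 723.6 - 1.4P = -113 + 8P gives P* = 89, Q* = 599.
With the rebate, buyers effectively pay Pb = Ps − 47, where Ps is the price sellers receive.
Demand in terms of Ps becomes Qd = 723.6 − 1.4(Ps − 47) = 789.4 - 1.4Ps. Setting this equal to supply: 789.4 - 1.4Ps = -113 + 8Ps, so Ps = 96.
Buyers pay Pb = 96 − 47 = 49; Q' = -113 + 8·96 = 655.
Buyers' price falls by P* − Pb = 89 − 49 = 40; sellers' price rises by Ps − P* = 96 − 89 = 7.
So consumers capture 40/47 = 40/47 of each unit of subsidy.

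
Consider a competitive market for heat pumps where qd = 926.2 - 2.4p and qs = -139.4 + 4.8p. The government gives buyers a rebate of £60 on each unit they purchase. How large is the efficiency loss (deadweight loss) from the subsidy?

Deadweight loss = £2880

Pre-subsidy: 926.2 - 2.4p = -139.4 + 4.8p gives p* = 148, q* = 571.
With the rebate, buyers effectively pay pb = ps − 60, where ps is the price sellers receive.
Demand in terms of ps becomes qd = 926.2 − 2.4(ps − 60) = 1070.2 - 2.4ps. Setting this equal to supply: 1070.2 - 2.4ps = -139.4 + 4.8ps, so ps = 168.
Buyers pay pb = 168 − 60 = 108; q' = -139.4 + 4.8·168 = 667.
The subsidy expands output by 667 − 571 = 96 past the efficient level; on those units the gap between marginal cost and willingness to pay runs from 0 up to 60.
DWL = ½ × 60 × 96 = 2880.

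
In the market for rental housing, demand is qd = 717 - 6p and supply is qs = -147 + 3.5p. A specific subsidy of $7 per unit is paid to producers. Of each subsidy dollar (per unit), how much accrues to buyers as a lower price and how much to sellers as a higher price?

Pre-subsidy: 717 - 6p = -147 + 3.5p gives p* = 1728/19, q* = 3255/19.
With the subsidy, sellers receive ps = pb + 7 for each unit, where pb is the price buyers pay.
Supply in terms of pb becomes qs = -147 + 3.5(pb + 7) = -122.5 + 3.5pb. Setting this equal to demand: 717 - 6pb = -122.5 + 3.5pb, so pb = 1679/19.
Sellers receive ps = 1679/19 + 7 = 1812/19; q' = 717 − 6·(1679/19) = 3549/19.
Buyers' price falls by p* − pb = 1728/19 − 1679/19 = 49/19; sellers' price rises by ps − p* = 1812/19 − 1728/19 = 84/19.

Buyers gain 49/19 per unit; sellers gain 84/19 per unit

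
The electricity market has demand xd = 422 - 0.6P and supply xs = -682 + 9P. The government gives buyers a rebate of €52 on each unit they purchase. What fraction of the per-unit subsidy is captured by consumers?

Consumer share = 0.9375

Pre-subsidy: 422 - 0.6P = -682 + 9P gives P* = 115, x* = 353.
With the rebate, buyers effectively pay Pb = Ps − 52, where Ps is the price sellers receive.
Demand in terms of Ps becomes xd = 422 − 0.6(Ps − 52) = 453.2 - 0.6Ps. Setting this equal to supply: 453.2 - 0.6Ps = -682 + 9Ps, so Ps = 118.25.
Buyers pay Pb = 118.25 − 52 = 66.25; x' = -682 + 9·118.25 = 382.25.
Buyers' price falls by P* − Pb = 115 − 66.25 = 48.75; sellers' price rises by Ps − P* = 118.25 − 115 = 3.25.
So consumers capture 48.75/52 = 0.9375 of each unit of subsidy.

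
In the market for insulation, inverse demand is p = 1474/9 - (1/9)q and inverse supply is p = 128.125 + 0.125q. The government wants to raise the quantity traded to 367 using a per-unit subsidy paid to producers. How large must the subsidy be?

Required subsidy s = 51 per unit

At q = 367, from the demand curve buyers pay pb = 1474/9 − (1/9)·367 = 123; from the supply curve sellers need ps = 128.125 + 0.125·367 = 174.
The subsidy must fill the gap: s = ps − pb = 174 − 123 = 51.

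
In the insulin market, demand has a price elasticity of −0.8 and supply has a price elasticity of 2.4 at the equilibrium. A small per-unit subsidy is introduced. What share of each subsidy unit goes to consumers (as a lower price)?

For a small subsidy around the equilibrium, the benefit split depends on the relative slopes, which at a point are proportional to the elasticities.
Buyer share = εs/(εs + |εd|) = 2.4/(2.4 + 0.8) = 0.75; seller share = |εd|/(εs + |εd|) = 0.25.

Consumer share = 0.75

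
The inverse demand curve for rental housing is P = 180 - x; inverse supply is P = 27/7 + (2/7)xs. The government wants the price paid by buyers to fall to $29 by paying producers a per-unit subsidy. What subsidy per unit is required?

At a buyer price of 29, quantity demanded is 180 − 1·29 = 151.
Sellers supply 151 only when they receive Ps = 27/7 + (2/7)·151 = 47.
s = Ps − Pb = 47 − 29 = 18.

Required subsidy s = $18 per unit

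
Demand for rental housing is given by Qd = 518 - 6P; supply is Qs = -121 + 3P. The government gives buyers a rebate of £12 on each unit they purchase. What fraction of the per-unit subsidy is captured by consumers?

Pre-subsidy: 518 - 6P = -121 + 3P gives P* = 71, Q* = 92.
With the rebate, buyers effectively pay Pb = Ps − 12, where Ps is the price sellers receive.
Demand in terms of Ps becomes Qd = 518 − 6(Ps − 12) = 590 - 6Ps. Setting this equal to supply: 590 - 6Ps = -121 + 3Ps, so Ps = 79.
Buyers pay Pb = 79 − 12 = 67; Q' = -121 + 3·79 = 116.
Buyers' price falls by P* − Pb = 71 − 67 = 4; sellers' price rises by Ps − P* = 79 − 71 = 8.
So consumers capture 4/12 = 1/3 of each unit of subsidy.

Consumer share = 1/3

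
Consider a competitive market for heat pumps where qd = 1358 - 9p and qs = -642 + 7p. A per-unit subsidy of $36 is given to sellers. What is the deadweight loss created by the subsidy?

Deadweight loss = $2551.5

Pre-subsidy: 1358 - 9p = -642 + 7p gives p* = 125, q* = 233.
With the subsidy, sellers receive ps = pb + 36 for each unit, where pb is the price buyers pay.
Supply in terms of pb becomes qs = -642 + 7(pb + 36) = -390 + 7pb. Setting this equal to demand: 1358 - 9pb = -390 + 7pb, so pb = 109.25.
Sellers receive ps = 109.25 + 36 = 145.25; q' = 1358 − 9·109.25 = 374.75.
The subsidy expands output by 374.75 − 233 = 141.75 past the efficient level; on those units the gap between marginal cost and willingness to pay runs from 0 up to 36.
DWL = ½ × 36 × 141.75 = 2551.5.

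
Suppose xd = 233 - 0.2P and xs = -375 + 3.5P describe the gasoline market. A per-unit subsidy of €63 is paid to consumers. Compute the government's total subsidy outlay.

Government cost = 494298/37

Pre-subsidy: 233 - 0.2P = -375 + 3.5P gives P* = 6080/37, x* = 7405/37.
With the rebate, buyers effectively pay Pb = Ps − 63, where Ps is the price sellers receive.
Demand in terms of Ps becomes xd = 233 − 0.2(Ps − 63) = 245.6 - 0.2Ps. Setting this equal to supply: 245.6 - 0.2Ps = -375 + 3.5Ps, so Ps = 6206/37.
Buyers pay Pb = 6206/37 − 63 = 3875/37; x' = -375 + 3.5·(6206/37) = 7846/37.
Government outlay = subsidy × quantity = 63 × 7846/37 = 494298/37.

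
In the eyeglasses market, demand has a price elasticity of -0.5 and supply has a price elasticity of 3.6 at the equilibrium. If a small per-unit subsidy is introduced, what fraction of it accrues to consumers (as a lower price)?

For a small subsidy around the equilibrium, the benefit split depends on the relative slopes, which at a point are proportional to the elasticities.
Buyer share = εs/(εs + |εd|) = 3.6/(3.6 + 0.5) = 36/41; seller share = |εd|/(εs + |εd|) = 5/41.

Consumer share = 36/41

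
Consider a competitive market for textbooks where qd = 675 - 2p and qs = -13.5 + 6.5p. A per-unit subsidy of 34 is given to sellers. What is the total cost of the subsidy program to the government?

Pre-subsidy: 675 - 2p = -13.5 + 6.5p gives p* = 81, q* = 513.
With the subsidy, sellers receive ps = pb + 34 for each unit, where pb is the price buyers pay.
Supply in terms of pb becomes qs = -13.5 + 6.5(pb + 34) = 207.5 + 6.5pb. Setting this equal to demand: 675 - 2pb = 207.5 + 6.5pb, so pb = 55.
Sellers receive ps = 55 + 34 = 89; q' = 675 − 2·55 = 565.
Government outlay = subsidy × quantity = 34 × 565 = 19210.

Government cost = 19210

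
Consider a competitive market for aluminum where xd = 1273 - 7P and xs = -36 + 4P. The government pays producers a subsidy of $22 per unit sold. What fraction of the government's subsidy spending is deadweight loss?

DWL / government spending = 7/124

Pre-subsidy: 1273 - 7P = -36 + 4P gives P* = 119, x* = 440.
With the subsidy, sellers receive Ps = Pb + 22 for each unit, where Pb is the price buyers pay.
Supply in terms of Pb becomes xs = -36 + 4(Pb + 22) = 52 + 4Pb. Setting this equal to demand: 1273 - 7Pb = 52 + 4Pb, so Pb = 111.
Sellers receive Ps = 111 + 22 = 133; x' = 1273 − 7·111 = 496.
ΔCS = ½(440 + 496)(119 − 111) = 3744; ΔPS = ½(440 + 496)(133 − 119) = 6552.
Government spending = 22 × 496 = 10912.
DWL = ½ × 22 × (496 − 440) = 616; fraction = 616 / 10912 = 7/124.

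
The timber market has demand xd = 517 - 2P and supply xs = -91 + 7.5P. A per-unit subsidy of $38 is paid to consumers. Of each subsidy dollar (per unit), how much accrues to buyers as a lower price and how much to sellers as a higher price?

Buyers gain $30 per unit; sellers gain $8 per unit

Pre-subsidy: 517 - 2P = -91 + 7.5P gives P* = 64, x* = 389.
With the rebate, buyers effectively pay Pb = Ps − 38, where Ps is the price sellers receive.
Demand in terms of Ps becomes xd = 517 − 2(Ps − 38) = 593 - 2Ps. Setting this equal to supply: 593 - 2Ps = -91 + 7.5Ps, so Ps = 72.
Buyers pay Pb = 72 − 38 = 34; x' = -91 + 7.5·72 = 449.
Buyers' price falls by P* − Pb = 64 − 34 = 30; sellers' price rises by Ps − P* = 72 − 64 = 8.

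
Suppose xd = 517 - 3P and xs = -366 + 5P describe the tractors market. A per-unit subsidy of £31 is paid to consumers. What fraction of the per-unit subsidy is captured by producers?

Pre-subsidy: 517 - 3P = -366 + 5P gives P* = 110.375, x* = 185.875.
With the rebate, buyers effectively pay Pb = Ps − 31, where Ps is the price sellers receive.
Demand in terms of Ps becomes xd = 517 − 3(Ps − 31) = 610 - 3Ps. Setting this equal to supply: 610 - 3Ps = -366 + 5Ps, so Ps = 122.
Buyers pay Pb = 122 − 31 = 91; x' = -366 + 5·122 = 244.
Buyers' price falls by P* − Pb = 110.375 − 91 = 19.375; sellers' price rises by Ps − P* = 122 − 110.375 = 11.625.
So producers capture 11.625/31 = 0.375 of each unit of subsidy.

Producer share = 0.375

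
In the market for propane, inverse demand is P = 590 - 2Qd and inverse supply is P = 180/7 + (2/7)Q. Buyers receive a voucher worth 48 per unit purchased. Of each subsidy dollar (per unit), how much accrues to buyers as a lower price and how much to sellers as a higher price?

Pre-subsidy: 590 - 2Q = 180/7 + (2/7)Q gives Q* = 246.875 and P* = 96.25.
With the rebate, buyers effectively pay Pb = Ps − 48, where Ps is the price sellers receive.
On the curves, Pb = 590 - 2Q and Ps = 180/7 + (2/7)Q; the wedge Ps − Pb = 48 gives 180/7 + (2/7)Q − (590 - 2Q) = 48, so Q' = 267.875.
Then Pb = 590 − 2·267.875 = 54.25 and Ps = 180/7 + (2/7)·267.875 = 102.25.
Buyers' price falls by P* − Pb = 96.25 − 54.25 = 42; sellers' price rises by Ps − P* = 102.25 − 96.25 = 6.

Buyers gain 42 per unit; sellers gain 6 per unit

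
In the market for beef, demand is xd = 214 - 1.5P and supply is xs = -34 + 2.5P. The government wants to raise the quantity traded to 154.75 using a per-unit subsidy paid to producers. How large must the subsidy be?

Required subsidy s = 36 per unit

At x = 154.75, invert demand for the buyer price: Pb = (214 − 154.75)/1.5 = 39.5; invert supply for the seller price: Ps = (154.75 − (-34))/2.5 = 75.5.
The subsidy must fill the gap: s = Ps − Pb = 75.5 − 39.5 = 36.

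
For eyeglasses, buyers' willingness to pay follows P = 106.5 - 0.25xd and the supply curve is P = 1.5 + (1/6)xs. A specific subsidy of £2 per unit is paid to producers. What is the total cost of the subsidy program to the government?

Government cost = £513.6

Pre-subsidy: 106.5 - 0.25x = 1.5 + (1/6)x gives x* = 252 and P* = 43.5.
With the subsidy, sellers receive Ps = Pb + 2 for each unit, where Pb is the price buyers pay.
On the curves, Pb = 106.5 - 0.25x and Ps = 1.5 + (1/6)x; the wedge Ps − Pb = 2 gives 1.5 + (1/6)x − (106.5 - 0.25x) = 2, so x' = 256.8.
Then Pb = 106.5 − 0.25·256.8 = 42.3 and Ps = 1.5 + (1/6)·256.8 = 44.3.
Government outlay = subsidy × quantity = 2 × 256.8 = 513.6.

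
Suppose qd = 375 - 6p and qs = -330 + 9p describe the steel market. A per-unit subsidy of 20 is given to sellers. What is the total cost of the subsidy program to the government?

Pre-subsidy: 375 - 6p = -330 + 9p gives p* = 47, q* = 93.
With the subsidy, sellers receive ps = pb + 20 for each unit, where pb is the price buyers pay.
Supply in terms of pb becomes qs = -330 + 9(pb + 20) = -150 + 9pb. Setting this equal to demand: 375 - 6pb = -150 + 9pb, so pb = 35.
Sellers receive ps = 35 + 20 = 55; q' = 375 − 6·35 = 165.
Government outlay = subsidy × quantity = 20 × 165 = 3300.

Government cost = 3300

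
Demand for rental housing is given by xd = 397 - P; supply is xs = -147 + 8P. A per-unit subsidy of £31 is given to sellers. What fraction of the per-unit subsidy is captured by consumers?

Pre-subsidy: 397 - P = -147 + 8P gives P* = 544/9, x* = 3029/9.
With the subsidy, sellers receive Ps = Pb + 31 for each unit, where Pb is the price buyers pay.
Supply in terms of Pb becomes xs = -147 + 8(Pb + 31) = 101 + 8Pb. Setting this equal to demand: 397 - Pb = 101 + 8Pb, so Pb = 296/9.
Sellers receive Ps = 296/9 + 31 = 575/9; x' = 397 − 1·(296/9) = 3277/9.
Buyers' price falls by P* − Pb = 544/9 − 296/9 = 248/9; sellers' price rises by Ps − P* = 575/9 − 544/9 = 31/9.
So consumers capture (248/9)/31 = 8/9 of each unit of subsidy.

Consumer share = 8/9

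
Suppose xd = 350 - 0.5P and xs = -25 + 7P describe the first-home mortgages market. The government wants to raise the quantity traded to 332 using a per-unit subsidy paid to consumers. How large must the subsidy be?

Required subsidy s = 15 per unit

At x = 332, invert demand for the buyer price: Pb = (350 − 332)/0.5 = 36; invert supply for the seller price: Ps = (332 − (-25))/7 = 51.
The subsidy must fill the gap: s = Ps − Pb = 51 − 36 = 15.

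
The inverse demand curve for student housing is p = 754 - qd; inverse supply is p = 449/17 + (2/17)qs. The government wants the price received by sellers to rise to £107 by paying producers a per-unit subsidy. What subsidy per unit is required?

At a seller price of 107, quantity supplied is -224.5 + 8.5·107 = 685.
Buyers absorb 685 only when they pay pb = 754 − 1·685 = 69.
s = ps − pb = 107 − 69 = 38.

Required subsidy s = £38 per unit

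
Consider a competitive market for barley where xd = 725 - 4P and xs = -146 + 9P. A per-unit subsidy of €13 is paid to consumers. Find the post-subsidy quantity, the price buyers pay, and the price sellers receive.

x' = 493; buyers pay €58; sellers receive €71

Pre-subsidy: 725 - 4P = -146 + 9P gives P* = 67, x* = 457.
With the rebate, buyers effectively pay Pb = Ps − 13, where Ps is the price sellers receive.
Demand in terms of Ps becomes xd = 725 − 4(Ps − 13) = 777 - 4Ps. Setting this equal to supply: 777 - 4Ps = -146 + 9Ps, so Ps = 71.
Buyers pay Pb = 71 − 13 = 58; x' = -146 + 9·71 = 493.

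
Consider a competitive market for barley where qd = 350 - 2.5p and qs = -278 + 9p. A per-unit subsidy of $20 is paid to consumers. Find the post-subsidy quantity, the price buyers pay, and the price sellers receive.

q' = 5810/23; buyers pay 896/23; sellers receive 1356/23

Pre-subsidy: 350 - 2.5p = -278 + 9p gives p* = 1256/23, q* = 4910/23.
With the rebate, buyers effectively pay pb = ps − 20, where ps is the price sellers receive.
Demand in terms of ps becomes qd = 350 − 2.5(ps − 20) = 400 - 2.5ps. Setting this equal to supply: 400 - 2.5ps = -278 + 9ps, so ps = 1356/23.
Buyers pay pb = 1356/23 − 20 = 896/23; q' = -278 + 9·(1356/23) = 5810/23.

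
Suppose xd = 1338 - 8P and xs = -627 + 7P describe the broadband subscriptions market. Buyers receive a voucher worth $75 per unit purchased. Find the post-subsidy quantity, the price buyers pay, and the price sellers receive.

x' = 570; buyers pay $96; sellers receive $171

Pre-subsidy: 1338 - 8P = -627 + 7P gives P* = 131, x* = 290.
With the rebate, buyers effectively pay Pb = Ps − 75, where Ps is the price sellers receive.
Demand in terms of Ps becomes xd = 1338 − 8(Ps − 75) = 1938 - 8Ps. Setting this equal to supply: 1938 - 8Ps = -627 + 7Ps, so Ps = 171.
Buyers pay Pb = 171 − 75 = 96; x' = -627 + 7·171 = 570.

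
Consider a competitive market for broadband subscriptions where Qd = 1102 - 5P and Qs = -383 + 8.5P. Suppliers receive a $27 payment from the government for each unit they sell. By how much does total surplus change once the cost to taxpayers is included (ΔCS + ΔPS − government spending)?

Net change in total surplus = -$1147.5

Pre-subsidy: 1102 - 5P = -383 + 8.5P gives P* = 110, Q* = 552.
With the subsidy, sellers receive Ps = Pb + 27 for each unit, where Pb is the price buyers pay.
Supply in terms of Pb becomes Qs = -383 + 8.5(Pb + 27) = -153.5 + 8.5Pb. Setting this equal to demand: 1102 - 5Pb = -153.5 + 8.5Pb, so Pb = 93.
Sellers receive Ps = 93 + 27 = 120; Q' = 1102 − 5·93 = 637.
ΔCS = ½(552 + 637)(110 − 93) = 10106.5; ΔPS = ½(552 + 637)(120 − 110) = 5945.
Government spending = 27 × 637 = 17199.
Net change = 10106.5 + 5945 − 17199 = -1147.5. The loss equals the DWL triangle ½·27·85.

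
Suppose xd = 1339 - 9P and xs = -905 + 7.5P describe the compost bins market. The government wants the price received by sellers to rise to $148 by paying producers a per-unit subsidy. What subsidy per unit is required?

Required subsidy s = $22 per unit

At a seller price of 148, quantity supplied is -905 + 7.5·148 = 205.
Buyers absorb 205 only when they pay Pb with 1339 − 9·Pb = 205, i.e. Pb = 126.
s = Ps − Pb = 148 − 126 = 22.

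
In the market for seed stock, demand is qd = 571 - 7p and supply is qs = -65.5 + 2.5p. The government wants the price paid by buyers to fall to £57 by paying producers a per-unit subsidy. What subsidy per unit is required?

At a buyer price of 57, quantity demanded is 571 − 7·57 = 172.
Sellers supply 172 only when they receive ps with -65.5 + 2.5·ps = 172, i.e. ps = 95.
s = ps − pb = 95 − 57 = 38.

Required subsidy s = £38 per unit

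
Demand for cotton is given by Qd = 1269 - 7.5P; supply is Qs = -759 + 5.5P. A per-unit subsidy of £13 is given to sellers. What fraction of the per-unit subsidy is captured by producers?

Producer share = 15/26

Pre-subsidy: 1269 - 7.5P = -759 + 5.5P gives P* = 156, Q* = 99.
With the subsidy, sellers receive Ps = Pb + 13 for each unit, where Pb is the price buyers pay.
Supply in terms of Pb becomes Qs = -759 + 5.5(Pb + 13) = -687.5 + 5.5Pb. Setting this equal to demand: 1269 - 7.5Pb = -687.5 + 5.5Pb, so Pb = 150.5.
Sellers receive Ps = 150.5 + 13 = 163.5; Q' = 1269 − 7.5·150.5 = 140.25.
Buyers' price falls by P* − Pb = 156 − 150.5 = 5.5; sellers' price rises by Ps − P* = 163.5 − 156 = 7.5.
So producers capture 7.5/13 = 15/26 of each unit of subsidy.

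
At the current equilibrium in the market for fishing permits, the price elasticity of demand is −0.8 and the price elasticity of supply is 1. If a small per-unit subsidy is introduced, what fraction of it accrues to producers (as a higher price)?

For a small subsidy around the equilibrium, the benefit split depends on the relative slopes, which at a point are proportional to the elasticities.
Buyer share = εs/(εs + |εd|) = 1/(1 + 0.8) = 5/9; seller share = |εd|/(εs + |εd|) = 4/9.
So producers capture 4/9 of the subsidy.

Producer share = 4/9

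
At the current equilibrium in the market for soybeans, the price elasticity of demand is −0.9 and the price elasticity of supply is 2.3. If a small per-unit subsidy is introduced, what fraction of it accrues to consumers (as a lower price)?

For a small subsidy around the equilibrium, the benefit split depends on the relative slopes, which at a point are proportional to the elasticities.
Buyer share = εs/(εs + |εd|) = 2.3/(2.3 + 0.9) = 0.71875; seller share = |εd|/(εs + |εd|) = 0.28125.

Consumer share = 0.71875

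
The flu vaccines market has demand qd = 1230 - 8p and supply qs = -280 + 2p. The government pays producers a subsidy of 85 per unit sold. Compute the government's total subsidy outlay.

Pre-subsidy: 1230 - 8p = -280 + 2p gives p* = 151, q* = 22.
With the subsidy, sellers receive ps = pb + 85 for each unit, where pb is the price buyers pay.
Supply in terms of pb becomes qs = -280 + 2(pb + 85) = -110 + 2pb. Setting this equal to demand: 1230 - 8pb = -110 + 2pb, so pb = 134.
Sellers receive ps = 134 + 85 = 219; q' = 1230 − 8·134 = 158.
Government outlay = subsidy × quantity = 85 × 158 = 13430.

Government cost = 13430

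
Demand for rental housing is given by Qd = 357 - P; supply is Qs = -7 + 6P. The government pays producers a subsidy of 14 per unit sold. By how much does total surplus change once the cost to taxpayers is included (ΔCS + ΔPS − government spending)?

Net change in total surplus = -84

Pre-subsidy: 357 - P = -7 + 6P gives P* = 52, Q* = 305.
With the subsidy, sellers receive Ps = Pb + 14 for each unit, where Pb is the price buyers pay.
Supply in terms of Pb becomes Qs = -7 + 6(Pb + 14) = 77 + 6Pb. Setting this equal to demand: 357 - Pb = 77 + 6Pb, so Pb = 40.
Sellers receive Ps = 40 + 14 = 54; Q' = 357 − 1·40 = 317.
ΔCS = ½(305 + 317)(52 − 40) = 3732; ΔPS = ½(305 + 317)(54 − 52) = 622.
Government spending = 14 × 317 = 4438.
Net change = 3732 + 622 − 4438 = -84. The loss equals the DWL triangle ½·14·12.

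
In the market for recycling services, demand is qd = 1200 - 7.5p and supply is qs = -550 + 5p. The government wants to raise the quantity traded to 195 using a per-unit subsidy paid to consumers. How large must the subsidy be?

At q = 195, invert demand for the buyer price: pb = (1200 − 195)/7.5 = 134; invert supply for the seller price: ps = (195 − (-550))/5 = 149.
The subsidy must fill the gap: s = ps − pb = 149 − 134 = 15.

Required subsidy s = 15 per unit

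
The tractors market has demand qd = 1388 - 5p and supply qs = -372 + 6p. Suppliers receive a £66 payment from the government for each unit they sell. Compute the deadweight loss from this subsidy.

Pre-subsidy: 1388 - 5p = -372 + 6p gives p* = 160, q* = 588.
With the subsidy, sellers receive ps = pb + 66 for each unit, where pb is the price buyers pay.
Supply in terms of pb becomes qs = -372 + 6(pb + 66) = 24 + 6pb. Setting this equal to demand: 1388 - 5pb = 24 + 6pb, so pb = 124.
Sellers receive ps = 124 + 66 = 190; q' = 1388 − 5·124 = 768.
The subsidy expands output by 768 − 588 = 180 past the efficient level; on those units the gap between marginal cost and willingness to pay runs from 0 up to 66.
DWL = ½ × 66 × 180 = 5940.

Deadweight loss = £5940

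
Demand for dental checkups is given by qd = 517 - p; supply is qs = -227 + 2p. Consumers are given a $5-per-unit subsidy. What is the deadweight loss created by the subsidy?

Deadweight loss = 25/3

Pre-subsidy: 517 - p = -227 + 2p gives p* = 248, q* = 269.
With the rebate, buyers effectively pay pb = ps − 5, where ps is the price sellers receive.
Demand in terms of ps becomes qd = 517 − 1(ps − 5) = 522 - ps. Setting this equal to supply: 522 - ps = -227 + 2ps, so ps = 749/3.
Buyers pay pb = 749/3 − 5 = 734/3; q' = -227 + 2·(749/3) = 817/3.
The subsidy expands output by 817/3 − 269 = 10/3 past the efficient level; on those units the gap between marginal cost and willingness to pay runs from 0 up to 5.
DWL = ½ × 5 × 10/3 = 25/3.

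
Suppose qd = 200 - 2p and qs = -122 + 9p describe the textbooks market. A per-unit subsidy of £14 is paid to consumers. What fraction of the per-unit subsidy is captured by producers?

Producer share = 2/11

Pre-subsidy: 200 - 2p = -122 + 9p gives p* = 322/11, q* = 1556/11.
With the rebate, buyers effectively pay pb = ps − 14, where ps is the price sellers receive.
Demand in terms of ps becomes qd = 200 − 2(ps − 14) = 228 - 2ps. Setting this equal to supply: 228 - 2ps = -122 + 9ps, so ps = 350/11.
Buyers pay pb = 350/11 − 14 = 196/11; q' = -122 + 9·(350/11) = 1808/11.
Buyers' price falls by p* − pb = 322/11 − 196/11 = 126/11; sellers' price rises by ps − p* = 350/11 − 322/11 = 28/11.
So producers capture (28/11)/14 = 2/11 of each unit of subsidy.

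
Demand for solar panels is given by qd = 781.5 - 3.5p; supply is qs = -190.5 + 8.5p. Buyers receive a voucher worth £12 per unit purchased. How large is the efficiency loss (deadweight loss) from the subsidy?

Deadweight loss = £178.5

Pre-subsidy: 781.5 - 3.5p = -190.5 + 8.5p gives p* = 81, q* = 498.
With the rebate, buyers effectively pay pb = ps − 12, where ps is the price sellers receive.
Demand in terms of ps becomes qd = 781.5 − 3.5(ps − 12) = 823.5 - 3.5ps. Setting this equal to supply: 823.5 - 3.5ps = -190.5 + 8.5ps, so ps = 84.5.
Buyers pay pb = 84.5 − 12 = 72.5; q' = -190.5 + 8.5·84.5 = 527.75.
The subsidy expands output by 527.75 − 498 = 29.75 past the efficient level; on those units the gap between marginal cost and willingness to pay runs from 0 up to 12.
DWL = ½ × 12 × 29.75 = 178.5.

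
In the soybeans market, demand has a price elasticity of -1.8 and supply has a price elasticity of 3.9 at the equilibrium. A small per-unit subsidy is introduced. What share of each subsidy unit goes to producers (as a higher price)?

For a small subsidy around the equilibrium, the benefit split depends on the relative slopes, which at a point are proportional to the elasticities.
Buyer share = εs/(εs + |εd|) = 3.9/(3.9 + 1.8) = 13/19; seller share = |εd|/(εs + |εd|) = 6/19.
So producers capture 6/19 of the subsidy.

Producer share = 6/19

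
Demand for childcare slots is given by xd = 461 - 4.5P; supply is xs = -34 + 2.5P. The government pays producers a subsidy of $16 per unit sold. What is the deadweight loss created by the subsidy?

Pre-subsidy: 461 - 4.5P = -34 + 2.5P gives P* = 495/7, x* = 1999/14.
With the subsidy, sellers receive Ps = Pb + 16 for each unit, where Pb is the price buyers pay.
Supply in terms of Pb becomes xs = -34 + 2.5(Pb + 16) = 6 + 2.5Pb. Setting this equal to demand: 461 - 4.5Pb = 6 + 2.5Pb, so Pb = 65.
Sellers receive Ps = 65 + 16 = 81; x' = 461 − 4.5·65 = 168.5.
The subsidy expands output by 168.5 − 1999/14 = 180/7 past the efficient level; on those units the gap between marginal cost and willingness to pay runs from 0 up to 16.
DWL = ½ × 16 × 180/7 = 1440/7.

Deadweight loss = 1440/7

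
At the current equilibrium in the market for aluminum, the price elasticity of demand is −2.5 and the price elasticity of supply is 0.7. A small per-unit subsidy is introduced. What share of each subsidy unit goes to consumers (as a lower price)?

For a small subsidy around the equilibrium, the benefit split depends on the relative slopes, which at a point are proportional to the elasticities.
Buyer share = εs/(εs + |εd|) = 0.7/(0.7 + 2.5) = 0.21875; seller share = |εd|/(εs + |εd|) = 0.78125.

Consumer share = 0.21875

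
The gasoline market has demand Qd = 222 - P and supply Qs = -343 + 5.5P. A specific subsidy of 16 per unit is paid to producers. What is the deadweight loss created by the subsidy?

Deadweight loss = 1408/13

Pre-subsidy: 222 - P = -343 + 5.5P gives P* = 1130/13, Q* = 1756/13.
With the subsidy, sellers receive Ps = Pb + 16 for each unit, where Pb is the price buyers pay.
Supply in terms of Pb becomes Qs = -343 + 5.5(Pb + 16) = -255 + 5.5Pb. Setting this equal to demand: 222 - Pb = -255 + 5.5Pb, so Pb = 954/13.
Sellers receive Ps = 954/13 + 16 = 1162/13; Q' = 222 − 1·(954/13) = 1932/13.
The subsidy expands output by 1932/13 − 1756/13 = 176/13 past the efficient level; on those units the gap between marginal cost and willingness to pay runs from 0 up to 16.
DWL = ½ × 16 × 176/13 = 1408/13.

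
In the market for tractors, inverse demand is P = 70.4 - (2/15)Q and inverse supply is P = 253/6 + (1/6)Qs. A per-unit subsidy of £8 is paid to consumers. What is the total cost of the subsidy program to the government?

Government cost = 8696/9

Pre-subsidy: 70.4 - (2/15)Q = 253/6 + (1/6)Q gives Q* = 847/9 and P* = 1562/27.
With the rebate, buyers effectively pay Pb = Ps − 8, where Ps is the price sellers receive.
On the curves, Pb = 70.4 - (2/15)Q and Ps = 253/6 + (1/6)Q; the wedge Ps − Pb = 8 gives 253/6 + (1/6)Q − (70.4 - (2/15)Q) = 8, so Q' = 1087/9.
Then Pb = 70.4 − (2/15)·(1087/9) = 1466/27 and Ps = 253/6 + (1/6)·(1087/9) = 1682/27.
Government outlay = subsidy × quantity = 8 × 1087/9 = 8696/9.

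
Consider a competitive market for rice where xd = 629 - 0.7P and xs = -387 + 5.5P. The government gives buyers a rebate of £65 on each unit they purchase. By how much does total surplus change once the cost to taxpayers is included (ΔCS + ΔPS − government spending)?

Pre-subsidy: 629 - 0.7P = -387 + 5.5P gives P* = 5080/31, x* = 15943/31.
With the rebate, buyers effectively pay Pb = Ps − 65, where Ps is the price sellers receive.
Demand in terms of Ps becomes xd = 629 − 0.7(Ps − 65) = 674.5 - 0.7Ps. Setting this equal to supply: 674.5 - 0.7Ps = -387 + 5.5Ps, so Ps = 10615/62.
Buyers pay Pb = 10615/62 − 65 = 6585/62; x' = -387 + 5.5·(10615/62) = 68777/124.
ΔCS = ½(15943/31 + 68777/124)(5080/31 − 6585/62) = 473862675/15376; ΔPS = ½(15943/31 + 68777/124)(10615/62 − 5080/31) = 60309795/15376.
Government spending = 65 × 68777/124 = 4470505/124.
Net change = 473862675/15376 + 60309795/15376 − 4470505/124 = -325325/248. The loss equals the DWL triangle ½·65·5005/124.

Net change in total surplus = -325325/248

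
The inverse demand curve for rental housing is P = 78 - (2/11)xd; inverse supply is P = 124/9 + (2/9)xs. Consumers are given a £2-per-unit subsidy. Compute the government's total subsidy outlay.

Pre-subsidy: 78 - (2/11)x = 124/9 + (2/9)x gives x* = 158.95 and P* = 49.1.
With the rebate, buyers effectively pay Pb = Ps − 2, where Ps is the price sellers receive.
On the curves, Pb = 78 - (2/11)x and Ps = 124/9 + (2/9)x; the wedge Ps − Pb = 2 gives 124/9 + (2/9)x − (78 - (2/11)x) = 2, so x' = 163.9.
Then Pb = 78 − (2/11)·163.9 = 48.2 and Ps = 124/9 + (2/9)·163.9 = 50.2.
Government outlay = subsidy × quantity = 2 × 163.9 = 327.8.

Government cost = £327.8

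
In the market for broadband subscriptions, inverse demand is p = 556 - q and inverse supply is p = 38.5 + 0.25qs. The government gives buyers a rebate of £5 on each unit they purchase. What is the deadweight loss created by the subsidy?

Deadweight loss = £10

Pre-subsidy: 556 - q = 38.5 + 0.25q gives q* = 414 and p* = 142.
With the rebate, buyers effectively pay pb = ps − 5, where ps is the price sellers receive.
On the curves, pb = 556 - q and ps = 38.5 + 0.25q; the wedge ps − pb = 5 gives 38.5 + 0.25q − (556 - q) = 5, so q' = 418.
Then pb = 556 − 1·418 = 138 and ps = 38.5 + 0.25·418 = 143.
The subsidy expands output by 418 − 414 = 4 past the efficient level; on those units the gap between marginal cost and willingness to pay runs from 0 up to 5.
DWL = ½ × 5 × 4 = 10.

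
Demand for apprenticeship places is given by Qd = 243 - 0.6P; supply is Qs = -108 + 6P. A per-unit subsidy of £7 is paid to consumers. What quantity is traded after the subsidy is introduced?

Pre-subsidy: 243 - 0.6P = -108 + 6P gives P* = 585/11, Q* = 2322/11.
With the rebate, buyers effectively pay Pb = Ps − 7, where Ps is the price sellers receive.
Demand in terms of Ps becomes Qd = 243 − 0.6(Ps − 7) = 247.2 - 0.6Ps. Setting this equal to supply: 247.2 - 0.6Ps = -108 + 6Ps, so Ps = 592/11.
Buyers pay Pb = 592/11 − 7 = 515/11; Q' = -108 + 6·(592/11) = 2364/11.

Q' = 2364/11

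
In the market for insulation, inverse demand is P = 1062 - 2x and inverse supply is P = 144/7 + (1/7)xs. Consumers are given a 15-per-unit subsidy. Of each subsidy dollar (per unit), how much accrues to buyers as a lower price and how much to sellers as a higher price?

Pre-subsidy: 1062 - 2x = 144/7 + (1/7)x gives x* = 486 and P* = 90.
With the rebate, buyers effectively pay Pb = Ps − 15, where Ps is the price sellers receive.
On the curves, Pb = 1062 - 2x and Ps = 144/7 + (1/7)x; the wedge Ps − Pb = 15 gives 144/7 + (1/7)x − (1062 - 2x) = 15, so x' = 493.
Then Pb = 1062 − 2·493 = 76 and Ps = 144/7 + (1/7)·493 = 91.
Buyers' price falls by P* − Pb = 90 − 76 = 14; sellers' price rises by Ps − P* = 91 − 90 = 1.

Buyers gain 14 per unit; sellers gain 1 per unit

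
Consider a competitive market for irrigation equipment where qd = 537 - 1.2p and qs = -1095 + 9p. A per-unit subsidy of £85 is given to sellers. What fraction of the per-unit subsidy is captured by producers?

Pre-subsidy: 537 - 1.2p = -1095 + 9p gives p* = 160, q* = 345.
With the subsidy, sellers receive ps = pb + 85 for each unit, where pb is the price buyers pay.
Supply in terms of pb becomes qs = -1095 + 9(pb + 85) = -330 + 9pb. Setting this equal to demand: 537 - 1.2pb = -330 + 9pb, so pb = 85.
Sellers receive ps = 85 + 85 = 170; q' = 537 − 1.2·85 = 435.
Buyers' price falls by p* − pb = 160 − 85 = 75; sellers' price rises by ps − p* = 170 − 160 = 10.
So producers capture 10/85 = 2/17 of each unit of subsidy.

Producer share = 2/17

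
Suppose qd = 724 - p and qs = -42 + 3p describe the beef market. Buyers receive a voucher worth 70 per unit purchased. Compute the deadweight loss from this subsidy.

Pre-subsidy: 724 - p = -42 + 3p gives p* = 191.5, q* = 532.5.
With the rebate, buyers effectively pay pb = ps − 70, where ps is the price sellers receive.
Demand in terms of ps becomes qd = 724 − 1(ps − 70) = 794 - ps. Setting this equal to supply: 794 - ps = -42 + 3ps, so ps = 209.
Buyers pay pb = 209 − 70 = 139; q' = -42 + 3·209 = 585.
The subsidy expands output by 585 − 532.5 = 52.5 past the efficient level; on those units the gap between marginal cost and willingness to pay runs from 0 up to 70.
DWL = ½ × 70 × 52.5 = 1837.5.

Deadweight loss = 1837.5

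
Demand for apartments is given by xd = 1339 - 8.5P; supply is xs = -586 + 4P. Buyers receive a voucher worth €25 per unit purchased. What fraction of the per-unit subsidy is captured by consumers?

Pre-subsidy: 1339 - 8.5P = -586 + 4P gives P* = 154, x* = 30.
With the rebate, buyers effectively pay Pb = Ps − 25, where Ps is the price sellers receive.
Demand in terms of Ps becomes xd = 1339 − 8.5(Ps − 25) = 1551.5 - 8.5Ps. Setting this equal to supply: 1551.5 - 8.5Ps = -586 + 4Ps, so Ps = 171.
Buyers pay Pb = 171 − 25 = 146; x' = -586 + 4·171 = 98.
Buyers' price falls by P* − Pb = 154 − 146 = 8; sellers' price rises by Ps − P* = 171 − 154 = 17.
So consumers capture 8/25 = 0.32 of each unit of subsidy.

Consumer share = 0.32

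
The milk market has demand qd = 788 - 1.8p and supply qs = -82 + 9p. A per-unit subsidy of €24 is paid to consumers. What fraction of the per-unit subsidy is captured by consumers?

Pre-subsidy: 788 - 1.8p = -82 + 9p gives p* = 725/9, q* = 643.
With the rebate, buyers effectively pay pb = ps − 24, where ps is the price sellers receive.
Demand in terms of ps becomes qd = 788 − 1.8(ps − 24) = 831.2 - 1.8ps. Setting this equal to supply: 831.2 - 1.8ps = -82 + 9ps, so ps = 761/9.
Buyers pay pb = 761/9 − 24 = 545/9; q' = -82 + 9·(761/9) = 679.
Buyers' price falls by p* − pb = 725/9 − 545/9 = 20; sellers' price rises by ps − p* = 761/9 − 725/9 = 4.
So consumers capture 20/24 = 5/6 of each unit of subsidy.

Consumer share = 5/6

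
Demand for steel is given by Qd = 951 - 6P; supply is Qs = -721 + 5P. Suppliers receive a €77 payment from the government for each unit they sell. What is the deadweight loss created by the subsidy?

Pre-subsidy: 951 - 6P = -721 + 5P gives P* = 152, Q* = 39.
With the subsidy, sellers receive Ps = Pb + 77 for each unit, where Pb is the price buyers pay.
Supply in terms of Pb becomes Qs = -721 + 5(Pb + 77) = -336 + 5Pb. Setting this equal to demand: 951 - 6Pb = -336 + 5Pb, so Pb = 117.
Sellers receive Ps = 117 + 77 = 194; Q' = 951 − 6·117 = 249.
The subsidy expands output by 249 − 39 = 210 past the efficient level; on those units the gap between marginal cost and willingness to pay runs from 0 up to 77.
DWL = ½ × 77 × 210 = 8085.

Deadweight loss = €8085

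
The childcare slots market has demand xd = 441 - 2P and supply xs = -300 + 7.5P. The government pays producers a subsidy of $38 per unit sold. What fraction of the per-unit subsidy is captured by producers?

Producer share = 4/19

Pre-subsidy: 441 - 2P = -300 + 7.5P gives P* = 78, x* = 285.
With the subsidy, sellers receive Ps = Pb + 38 for each unit, where Pb is the price buyers pay.
Supply in terms of Pb becomes xs = -300 + 7.5(Pb + 38) = -15 + 7.5Pb. Setting this equal to demand: 441 - 2Pb = -15 + 7.5Pb, so Pb = 48.
Sellers receive Ps = 48 + 38 = 86; x' = 441 − 2·48 = 345.
Buyers' price falls by P* − Pb = 78 − 48 = 30; sellers' price rises by Ps − P* = 86 − 78 = 8.
So producers capture 8/38 = 4/19 of each unit of subsidy.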